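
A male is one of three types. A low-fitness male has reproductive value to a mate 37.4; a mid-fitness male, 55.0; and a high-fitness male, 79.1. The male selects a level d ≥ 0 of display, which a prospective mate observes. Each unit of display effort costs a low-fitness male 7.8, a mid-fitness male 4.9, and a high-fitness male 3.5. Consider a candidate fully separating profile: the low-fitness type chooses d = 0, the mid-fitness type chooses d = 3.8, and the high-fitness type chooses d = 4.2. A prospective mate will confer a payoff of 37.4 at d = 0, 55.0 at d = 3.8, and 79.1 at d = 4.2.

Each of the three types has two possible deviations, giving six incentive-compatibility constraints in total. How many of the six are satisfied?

3

High-fitness (own payoff 79.1 − 3.5×4.2 = 64.4): to d=0 gives 37.4 → no gain ✓; to d=3.8 gives 55.0 − 3.5×3.8 = 41.7 → no gain ✓.
Mid-fitness (own payoff 55.0 − 4.9×3.8 = 36.38): to d=0 gives 37.4 → profitable ✗; to d=4.2 gives 79.1 − 4.9×4.2 = 58.52 → profitable ✗.
Low-fitness (own payoff 37.4): to d=3.8 gives 55.0 − 7.8×3.8 = 25.36 → no gain ✓; to d=4.2 gives 79.1 − 7.8×4.2 = 46.34 → profitable ✗.
3 of the 6 constraints hold; not an equilibrium.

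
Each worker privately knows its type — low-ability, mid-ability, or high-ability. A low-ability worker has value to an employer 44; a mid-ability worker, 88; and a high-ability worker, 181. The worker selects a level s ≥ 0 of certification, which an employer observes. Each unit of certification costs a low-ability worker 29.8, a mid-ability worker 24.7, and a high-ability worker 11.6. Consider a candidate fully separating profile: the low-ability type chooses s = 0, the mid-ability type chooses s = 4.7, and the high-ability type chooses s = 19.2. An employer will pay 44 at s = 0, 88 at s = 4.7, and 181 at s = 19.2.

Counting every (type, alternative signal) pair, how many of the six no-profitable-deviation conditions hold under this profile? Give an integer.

Low-ability (own payoff 44): to s=4.7 gives 88 − 29.8×4.7 = -52.06 → no gain ✓; to s=19.2 gives 181 − 29.8×19.2 = -391.16 → no gain ✓.
Mid-ability (own payoff 88 − 24.7×4.7 = -28.09): to s=0 gives 44 → profitable ✗; to s=19.2 gives 181 − 24.7×19.2 = -293.24 → no gain ✓.
High-ability (own payoff 181 − 11.6×19.2 = -41.72): to s=0 gives 44 → profitable ✗; to s=4.7 gives 88 − 11.6×4.7 = 33.48 → profitable ✗.
3 of the 6 constraints hold; not an equilibrium.

3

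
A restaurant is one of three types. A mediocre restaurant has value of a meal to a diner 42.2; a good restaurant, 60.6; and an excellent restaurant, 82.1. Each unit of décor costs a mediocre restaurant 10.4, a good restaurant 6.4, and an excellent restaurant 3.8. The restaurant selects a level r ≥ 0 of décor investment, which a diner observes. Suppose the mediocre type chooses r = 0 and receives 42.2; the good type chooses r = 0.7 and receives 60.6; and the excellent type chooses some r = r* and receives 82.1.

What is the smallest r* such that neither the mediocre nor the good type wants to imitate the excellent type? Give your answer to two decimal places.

Good type (on-path payoff 60.6 − 6.4×0.7 = 56.12) won't mimic when 56.12 ≥ 82.1 − 6.4·r*, i.e. r* ≥ 4.06.
Mediocre type (on-path payoff 42.2) won't mimic when 42.2 ≥ 82.1 − 10.4·r*, i.e. r* ≥ 3.84.
Both must hold, so r* = max(3.84, 4.06) = 4.06. The good type's constraint binds.

4.06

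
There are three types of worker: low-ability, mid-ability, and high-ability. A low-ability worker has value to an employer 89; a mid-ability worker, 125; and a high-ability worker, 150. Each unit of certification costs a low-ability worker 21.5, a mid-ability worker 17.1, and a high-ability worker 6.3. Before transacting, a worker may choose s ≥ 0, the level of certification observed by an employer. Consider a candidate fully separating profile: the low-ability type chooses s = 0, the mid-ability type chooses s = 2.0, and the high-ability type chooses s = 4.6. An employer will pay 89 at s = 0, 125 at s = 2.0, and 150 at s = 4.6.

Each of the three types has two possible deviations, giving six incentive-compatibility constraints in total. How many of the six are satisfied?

6

High-ability (own payoff 150 − 6.3×4.6 = 121.02): to s=0 gives 89 → no gain ✓; to s=2.0 gives 125 − 6.3×2.0 = 112.4 → no gain ✓.
Mid-ability (own payoff 125 − 17.1×2.0 = 90.8): to s=0 gives 89 → no gain ✓; to s=4.6 gives 150 − 17.1×4.6 = 71.34 → no gain ✓.
Low-ability (own payoff 89): to s=2.0 gives 125 − 21.5×2.0 = 82 → no gain ✓; to s=4.6 gives 150 − 21.5×4.6 = 51.1 → no gain ✓.
6 of the 6 constraints hold; this profile is a separating equilibrium.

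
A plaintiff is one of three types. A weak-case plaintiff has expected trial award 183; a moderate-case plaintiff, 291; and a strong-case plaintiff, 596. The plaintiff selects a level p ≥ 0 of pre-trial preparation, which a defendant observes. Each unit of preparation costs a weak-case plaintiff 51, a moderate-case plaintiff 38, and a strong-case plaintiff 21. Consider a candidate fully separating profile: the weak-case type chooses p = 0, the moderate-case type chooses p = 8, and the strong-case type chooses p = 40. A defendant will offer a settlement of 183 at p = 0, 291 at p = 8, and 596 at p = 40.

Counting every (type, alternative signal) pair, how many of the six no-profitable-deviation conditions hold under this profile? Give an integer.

3

Moderate-case (own payoff 291 − 38×8 = -13): to p=0 gives 183 → profitable ✗; to p=40 gives 596 − 38×40 = -924 → no gain ✓.
Strong-case (own payoff 596 − 21×40 = -244): to p=0 gives 183 → profitable ✗; to p=8 gives 291 − 21×8 = 123 → profitable ✗.
Weak-case (own payoff 183): to p=8 gives 291 − 51×8 = -117 → no gain ✓; to p=40 gives 596 − 51×40 = -1444 → no gain ✓.
3 of the 6 constraints hold; not an equilibrium.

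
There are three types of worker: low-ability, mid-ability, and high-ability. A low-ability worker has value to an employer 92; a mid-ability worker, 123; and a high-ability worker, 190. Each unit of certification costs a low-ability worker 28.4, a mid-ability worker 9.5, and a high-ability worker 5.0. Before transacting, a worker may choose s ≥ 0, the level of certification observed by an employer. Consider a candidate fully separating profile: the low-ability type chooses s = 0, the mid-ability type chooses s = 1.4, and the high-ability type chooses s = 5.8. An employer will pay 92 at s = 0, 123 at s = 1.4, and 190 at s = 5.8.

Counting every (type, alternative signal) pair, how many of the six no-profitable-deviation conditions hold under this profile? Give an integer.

Low-ability (own payoff 92): to s=1.4 gives 123 − 28.4×1.4 = 83.24 → no gain ✓; to s=5.8 gives 190 − 28.4×5.8 = 25.28 → no gain ✓.
Mid-ability (own payoff 123 − 9.5×1.4 = 109.7): to s=0 gives 92 → no gain ✓; to s=5.8 gives 190 − 9.5×5.8 = 134.9 → profitable ✗.
High-ability (own payoff 190 − 5.0×5.8 = 161): to s=0 gives 92 → no gain ✓; to s=1.4 gives 123 − 5.0×1.4 = 116 → no gain ✓.
5 of the 6 constraints hold; not an equilibrium.

5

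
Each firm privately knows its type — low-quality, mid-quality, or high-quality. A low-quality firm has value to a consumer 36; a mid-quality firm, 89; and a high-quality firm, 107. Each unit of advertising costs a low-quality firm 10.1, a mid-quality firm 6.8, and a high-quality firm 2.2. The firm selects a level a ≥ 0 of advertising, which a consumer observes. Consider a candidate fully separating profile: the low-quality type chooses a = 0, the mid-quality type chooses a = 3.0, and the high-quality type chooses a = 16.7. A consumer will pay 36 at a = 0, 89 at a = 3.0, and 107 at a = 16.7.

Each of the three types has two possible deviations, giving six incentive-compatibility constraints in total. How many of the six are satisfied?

Mid-quality (own payoff 89 − 6.8×3.0 = 68.6): to a=0 gives 36 → no gain ✓; to a=16.7 gives 107 − 6.8×16.7 = -6.56 → no gain ✓.
Low-quality (own payoff 36): to a=3.0 gives 89 − 10.1×3.0 = 58.7 → profitable ✗; to a=16.7 gives 107 − 10.1×16.7 = -61.67 → no gain ✓.
High-quality (own payoff 107 − 2.2×16.7 = 70.26): to a=0 gives 36 → no gain ✓; to a=3.0 gives 89 − 2.2×3.0 = 82.4 → profitable ✗.
4 of the 6 constraints hold; not an equilibrium.

4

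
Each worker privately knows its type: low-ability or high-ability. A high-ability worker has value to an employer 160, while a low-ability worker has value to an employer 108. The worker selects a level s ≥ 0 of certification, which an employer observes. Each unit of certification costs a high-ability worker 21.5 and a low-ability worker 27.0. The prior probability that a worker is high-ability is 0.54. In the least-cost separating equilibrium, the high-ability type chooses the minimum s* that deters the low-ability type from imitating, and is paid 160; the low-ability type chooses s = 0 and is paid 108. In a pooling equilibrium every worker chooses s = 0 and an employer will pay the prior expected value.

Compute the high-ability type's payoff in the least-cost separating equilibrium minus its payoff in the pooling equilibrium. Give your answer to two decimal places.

Least-cost separating signal: s* solves 108 = 160 − 27.0·s*, so s* = (160 − 108)/27.0 ≈ 1.9259.
High-ability type's separating payoff: 160 − 21.5 × s* = 160 − 21.5 × (160 − 108)/27.0 = 160 − 1118/27.0 ≈ 118.5926.
Pooling payoff: 0.54 × 160 + 0.46 × 108 = 136.08.
Difference: 118.5926 − 136.08 = -17.4874, i.e. -17.49 to two decimal places.
The high-ability type would prefer the pooling outcome.

-17.49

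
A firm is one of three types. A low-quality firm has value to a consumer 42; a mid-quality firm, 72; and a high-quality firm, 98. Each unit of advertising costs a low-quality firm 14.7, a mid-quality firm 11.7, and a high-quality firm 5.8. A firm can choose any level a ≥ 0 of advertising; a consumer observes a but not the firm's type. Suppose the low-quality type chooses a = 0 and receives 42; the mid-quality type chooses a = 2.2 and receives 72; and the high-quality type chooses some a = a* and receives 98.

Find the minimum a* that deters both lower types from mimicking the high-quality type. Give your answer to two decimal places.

Mid-quality type (on-path payoff 72 − 11.7×2.2 = 46.26) won't mimic when 46.26 ≥ 98 − 11.7·a*, i.e. a* ≥ 4.42.
Low-quality type (on-path payoff 42) won't mimic when 42 ≥ 98 − 14.7·a*, i.e. a* ≥ 3.81.
Both must hold, so a* = max(3.81, 4.42) = 4.42. The mid-quality type's constraint binds.

4.42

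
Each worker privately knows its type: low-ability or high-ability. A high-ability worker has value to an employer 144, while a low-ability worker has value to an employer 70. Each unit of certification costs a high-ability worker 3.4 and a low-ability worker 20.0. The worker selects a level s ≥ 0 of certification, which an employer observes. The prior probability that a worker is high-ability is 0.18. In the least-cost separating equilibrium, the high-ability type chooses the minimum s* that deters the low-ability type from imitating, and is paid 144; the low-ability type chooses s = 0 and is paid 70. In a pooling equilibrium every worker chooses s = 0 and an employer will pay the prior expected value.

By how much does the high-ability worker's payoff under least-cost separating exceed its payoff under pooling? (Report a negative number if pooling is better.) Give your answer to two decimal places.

Least-cost separating signal: s* solves 70 = 144 − 20.0·s*, so s* = (144 − 70)/20.0 = 3.7.
High-ability type's separating payoff: 144 − 3.4 × s* = 144 − 3.4 × (144 − 70)/20.0 = 144 − 251.6/20.0 = 131.42.
Pooling payoff: 0.18 × 144 + 0.82 × 70 = 83.32.
Difference: 131.42 − 83.32 = 48.10.
The high-ability type prefers to separate.

48.10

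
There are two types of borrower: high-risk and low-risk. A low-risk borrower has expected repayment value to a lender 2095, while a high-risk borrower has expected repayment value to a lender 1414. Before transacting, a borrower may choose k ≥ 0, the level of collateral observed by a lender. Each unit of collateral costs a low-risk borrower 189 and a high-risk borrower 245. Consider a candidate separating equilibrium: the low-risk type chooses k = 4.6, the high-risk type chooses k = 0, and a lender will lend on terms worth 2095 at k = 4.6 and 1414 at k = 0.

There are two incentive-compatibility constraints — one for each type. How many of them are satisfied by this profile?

High-risk type: stay at 0 → 1414; mimic → 2095 − 245 × 4.6 = 968. IC holds (1414 ≥ 968).
Low-risk type: signal → 2095 − 189 × 4.6 = 1225.6; deviate to 0 → 1414. IC fails (1225.6 < 1414).
1 of 2 constraints hold, so this profile is not an equilibrium.

1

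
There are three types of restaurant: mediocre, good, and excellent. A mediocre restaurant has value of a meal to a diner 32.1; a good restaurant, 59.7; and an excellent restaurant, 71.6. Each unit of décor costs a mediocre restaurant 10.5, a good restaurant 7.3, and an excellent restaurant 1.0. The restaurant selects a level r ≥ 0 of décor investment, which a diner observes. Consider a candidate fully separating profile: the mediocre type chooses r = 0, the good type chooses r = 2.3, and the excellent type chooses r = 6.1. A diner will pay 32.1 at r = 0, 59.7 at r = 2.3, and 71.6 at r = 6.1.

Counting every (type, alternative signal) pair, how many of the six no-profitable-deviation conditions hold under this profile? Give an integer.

5

Excellent (own payoff 71.6 − 1.0×6.1 = 65.5): to r=0 gives 32.1 → no gain ✓; to r=2.3 gives 59.7 − 1.0×2.3 = 57.4 → no gain ✓.
Mediocre (own payoff 32.1): to r=2.3 gives 59.7 − 10.5×2.3 = 35.55 → profitable ✗; to r=6.1 gives 71.6 − 10.5×6.1 = 7.55 → no gain ✓.
Good (own payoff 59.7 − 7.3×2.3 = 42.91): to r=0 gives 32.1 → no gain ✓; to r=6.1 gives 71.6 − 7.3×6.1 = 27.07 → no gain ✓.
5 of the 6 constraints hold; not an equilibrium.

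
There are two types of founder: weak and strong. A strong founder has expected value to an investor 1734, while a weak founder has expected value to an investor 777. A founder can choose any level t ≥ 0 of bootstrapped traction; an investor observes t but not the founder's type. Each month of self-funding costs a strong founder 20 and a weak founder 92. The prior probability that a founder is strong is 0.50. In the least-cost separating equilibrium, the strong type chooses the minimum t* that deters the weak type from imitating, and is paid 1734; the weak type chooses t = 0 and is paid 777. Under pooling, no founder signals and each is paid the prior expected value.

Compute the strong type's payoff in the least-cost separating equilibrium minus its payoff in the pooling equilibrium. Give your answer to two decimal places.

Least-cost separating signal: t* solves 777 = 1734 − 92·t*, so t* = (1734 − 777)/92 ≈ 10.4022.
Strong type's separating payoff: 1734 − 20 × t* = 1734 − 20 × (1734 − 777)/92 = 1734 − 19140/92 ≈ 1525.9565.
Pooling payoff: 0.50 × 1734 + 0.50 × 777 = 1255.5.
Difference: 1525.9565 − 1255.5 = 270.4565, i.e. 270.46 to two decimal places.
The strong type prefers to separate.

270.46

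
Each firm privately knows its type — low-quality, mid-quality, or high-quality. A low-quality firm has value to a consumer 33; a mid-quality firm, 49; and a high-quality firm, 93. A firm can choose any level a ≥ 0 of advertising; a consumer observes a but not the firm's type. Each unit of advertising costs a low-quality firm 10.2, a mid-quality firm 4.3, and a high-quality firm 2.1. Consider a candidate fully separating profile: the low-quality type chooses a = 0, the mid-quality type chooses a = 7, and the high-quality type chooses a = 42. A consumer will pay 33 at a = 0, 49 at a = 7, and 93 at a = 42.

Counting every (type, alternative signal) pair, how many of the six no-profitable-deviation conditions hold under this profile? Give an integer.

High-quality (own payoff 93 − 2.1×42 = 4.8): to a=0 gives 33 → profitable ✗; to a=7 gives 49 − 2.1×7 = 34.3 → profitable ✗.
Mid-quality (own payoff 49 − 4.3×7 = 18.9): to a=0 gives 33 → profitable ✗; to a=42 gives 93 − 4.3×42 = -87.6 → no gain ✓.
Low-quality (own payoff 33): to a=7 gives 49 − 10.2×7 = -22.4 → no gain ✓; to a=42 gives 93 − 10.2×42 = -335.4 → no gain ✓.
3 of the 6 constraints hold; not an equilibrium.

3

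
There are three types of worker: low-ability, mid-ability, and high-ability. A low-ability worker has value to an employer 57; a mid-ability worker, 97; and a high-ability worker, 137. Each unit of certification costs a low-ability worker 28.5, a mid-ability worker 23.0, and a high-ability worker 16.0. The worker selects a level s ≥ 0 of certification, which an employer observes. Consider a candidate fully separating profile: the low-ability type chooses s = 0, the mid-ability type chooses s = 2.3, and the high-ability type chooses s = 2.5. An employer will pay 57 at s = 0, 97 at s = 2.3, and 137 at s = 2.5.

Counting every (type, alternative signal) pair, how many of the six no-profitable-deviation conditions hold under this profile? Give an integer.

3

Mid-ability (own payoff 97 − 23.0×2.3 = 44.1): to s=0 gives 57 → profitable ✗; to s=2.5 gives 137 − 23.0×2.5 = 79.5 → profitable ✗.
Low-ability (own payoff 57): to s=2.3 gives 97 − 28.5×2.3 = 31.45 → no gain ✓; to s=2.5 gives 137 − 28.5×2.5 = 65.75 → profitable ✗.
High-ability (own payoff 137 − 16.0×2.5 = 97): to s=0 gives 57 → no gain ✓; to s=2.3 gives 97 − 16.0×2.3 = 60.2 → no gain ✓.
3 of the 6 constraints hold; not an equilibrium.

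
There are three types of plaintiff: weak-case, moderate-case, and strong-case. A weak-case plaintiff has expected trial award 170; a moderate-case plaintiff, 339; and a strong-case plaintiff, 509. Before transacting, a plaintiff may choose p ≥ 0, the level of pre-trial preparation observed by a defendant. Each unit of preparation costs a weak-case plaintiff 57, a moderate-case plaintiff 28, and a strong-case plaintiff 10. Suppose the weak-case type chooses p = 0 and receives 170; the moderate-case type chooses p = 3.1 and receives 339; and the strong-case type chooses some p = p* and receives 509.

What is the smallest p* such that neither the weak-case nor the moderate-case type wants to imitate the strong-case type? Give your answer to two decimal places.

9.17

Weak-case type (on-path payoff 170) won't mimic when 170 ≥ 509 − 57·p*, i.e. p* ≥ 5.95.
Moderate-case type (on-path payoff 339 − 28×3.1 = 252.2) won't mimic when 252.2 ≥ 509 − 28·p*, i.e. p* ≥ 9.17.
Both must hold, so p* = max(5.95, 9.17) = 9.17. The moderate-case type's constraint binds.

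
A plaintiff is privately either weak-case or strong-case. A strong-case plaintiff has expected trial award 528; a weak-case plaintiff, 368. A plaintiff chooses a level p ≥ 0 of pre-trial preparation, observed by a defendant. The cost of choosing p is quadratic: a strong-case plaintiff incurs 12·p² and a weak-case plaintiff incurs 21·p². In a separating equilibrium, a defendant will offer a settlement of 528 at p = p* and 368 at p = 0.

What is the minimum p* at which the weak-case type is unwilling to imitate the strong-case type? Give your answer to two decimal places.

2.76

The weak-case type at p = 0 receives 368; imitating at p* yields 528 − 21·p*².
Indifference: 368 = 528 − 21·p*², so p*² = (528 − 368) / 21 ≈ 7.6190.
p* = √7.6190 ≈ 2.76.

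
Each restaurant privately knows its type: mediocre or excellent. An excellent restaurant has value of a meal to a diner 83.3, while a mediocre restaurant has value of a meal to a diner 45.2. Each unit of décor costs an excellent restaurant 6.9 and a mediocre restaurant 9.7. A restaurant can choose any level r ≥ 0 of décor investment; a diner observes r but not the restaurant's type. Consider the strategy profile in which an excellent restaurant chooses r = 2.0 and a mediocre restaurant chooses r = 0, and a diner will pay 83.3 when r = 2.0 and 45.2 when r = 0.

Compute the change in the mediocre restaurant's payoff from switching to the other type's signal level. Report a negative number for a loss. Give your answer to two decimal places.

18.70

Playing r = 0 the mediocre restaurant receives 45.2.
Deviating to r = 2.0 brings payment 83.3 at cost 9.7 × 2.0 = 19.4, netting 63.9.
Gain from deviating: 63.9 − 45.2 = 18.70.
The gain is positive, so the mediocre type's incentive-compatibility constraint is violated — this profile is not a separating equilibrium.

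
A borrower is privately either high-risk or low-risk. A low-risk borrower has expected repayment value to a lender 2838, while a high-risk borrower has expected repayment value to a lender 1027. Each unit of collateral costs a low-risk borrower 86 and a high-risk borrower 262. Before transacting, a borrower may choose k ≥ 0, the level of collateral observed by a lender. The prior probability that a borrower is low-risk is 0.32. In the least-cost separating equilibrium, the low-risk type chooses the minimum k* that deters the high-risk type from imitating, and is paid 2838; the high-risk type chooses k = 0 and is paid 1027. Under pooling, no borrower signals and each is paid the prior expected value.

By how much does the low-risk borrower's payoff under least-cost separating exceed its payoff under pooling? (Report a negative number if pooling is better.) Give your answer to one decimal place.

637.0

Least-cost separating signal: k* solves 1027 = 2838 − 262·k*, so k* = (2838 − 1027)/262 ≈ 6.9122.
Low-risk type's separating payoff: 2838 − 86 × k* = 2838 − 86 × (2838 − 1027)/262 = 2838 − 155746/262 ≈ 2243.550.
Pooling payoff: 0.32 × 2838 + 0.68 × 1027 = 1606.52.
Difference: 2243.550 − 1606.52 = 637.03, i.e. 637.0 to one decimal place.
The low-risk type prefers to separate.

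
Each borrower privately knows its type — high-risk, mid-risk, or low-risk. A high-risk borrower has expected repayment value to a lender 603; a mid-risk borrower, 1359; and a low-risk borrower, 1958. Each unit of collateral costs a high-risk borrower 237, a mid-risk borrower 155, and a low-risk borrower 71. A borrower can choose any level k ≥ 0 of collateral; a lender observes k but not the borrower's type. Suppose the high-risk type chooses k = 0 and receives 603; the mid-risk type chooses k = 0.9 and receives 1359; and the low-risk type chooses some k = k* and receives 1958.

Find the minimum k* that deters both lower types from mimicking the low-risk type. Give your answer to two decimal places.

Mid-risk type (on-path payoff 1359 − 155×0.9 = 1219.5) won't mimic when 1219.5 ≥ 1958 − 155·k*, i.e. k* ≥ 4.76.
High-risk type (on-path payoff 603) won't mimic when 603 ≥ 1958 − 237·k*, i.e. k* ≥ 5.72.
Both must hold, so k* = max(5.72, 4.76) = 5.72. The high-risk type's constraint binds.

5.72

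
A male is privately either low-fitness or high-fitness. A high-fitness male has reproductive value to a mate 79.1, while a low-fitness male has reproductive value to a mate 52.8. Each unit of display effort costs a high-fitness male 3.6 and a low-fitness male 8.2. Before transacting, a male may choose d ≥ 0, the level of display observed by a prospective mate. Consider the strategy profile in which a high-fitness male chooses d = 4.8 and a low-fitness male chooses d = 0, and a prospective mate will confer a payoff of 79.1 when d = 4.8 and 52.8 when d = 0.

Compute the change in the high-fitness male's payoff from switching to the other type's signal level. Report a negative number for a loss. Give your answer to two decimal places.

-9.02

Playing d = 4.8 the high-fitness male receives 79.1 − 3.6 × 4.8 = 61.82.
Deviating to d = 0 yields 52.8 instead.
Gain from deviating: 52.8 − 61.82 = -9.02.
The gain is negative, so the high-fitness type's incentive-compatibility constraint is satisfied.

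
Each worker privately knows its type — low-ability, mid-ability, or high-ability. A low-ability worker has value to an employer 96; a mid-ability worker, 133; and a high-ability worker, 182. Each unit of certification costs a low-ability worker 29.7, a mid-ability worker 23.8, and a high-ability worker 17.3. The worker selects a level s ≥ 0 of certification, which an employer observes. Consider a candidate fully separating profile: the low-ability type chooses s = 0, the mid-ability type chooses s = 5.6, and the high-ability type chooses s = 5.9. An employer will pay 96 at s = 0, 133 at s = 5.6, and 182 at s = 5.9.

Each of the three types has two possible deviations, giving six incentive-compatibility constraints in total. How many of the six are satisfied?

3

Mid-ability (own payoff 133 − 23.8×5.6 = -0.28): to s=0 gives 96 → profitable ✗; to s=5.9 gives 182 − 23.8×5.9 = 41.58 → profitable ✗.
Low-ability (own payoff 96): to s=5.6 gives 133 − 29.7×5.6 = -33.32 → no gain ✓; to s=5.9 gives 182 − 29.7×5.9 = 6.77 → no gain ✓.
High-ability (own payoff 182 − 17.3×5.9 = 79.93): to s=0 gives 96 → profitable ✗; to s=5.6 gives 133 − 17.3×5.6 = 36.12 → no gain ✓.
3 of the 6 constraints hold; not an equilibrium.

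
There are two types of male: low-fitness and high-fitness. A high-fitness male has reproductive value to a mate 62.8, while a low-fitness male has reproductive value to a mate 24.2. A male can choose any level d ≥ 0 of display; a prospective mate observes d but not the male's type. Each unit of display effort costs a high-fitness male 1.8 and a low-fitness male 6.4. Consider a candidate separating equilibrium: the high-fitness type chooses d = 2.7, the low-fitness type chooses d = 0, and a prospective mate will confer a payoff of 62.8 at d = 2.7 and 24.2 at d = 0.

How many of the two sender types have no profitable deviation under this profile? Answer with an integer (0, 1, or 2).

High-fitness type: signal → 62.8 − 1.8 × 2.7 = 57.94; deviate to 0 → 24.2. IC holds (57.94 ≥ 24.2).
Low-fitness type: stay at 0 → 24.2; mimic → 62.8 − 6.4 × 2.7 = 45.52. IC fails (24.2 < 45.52).
1 of 2 constraints hold, so this profile is not an equilibrium.

1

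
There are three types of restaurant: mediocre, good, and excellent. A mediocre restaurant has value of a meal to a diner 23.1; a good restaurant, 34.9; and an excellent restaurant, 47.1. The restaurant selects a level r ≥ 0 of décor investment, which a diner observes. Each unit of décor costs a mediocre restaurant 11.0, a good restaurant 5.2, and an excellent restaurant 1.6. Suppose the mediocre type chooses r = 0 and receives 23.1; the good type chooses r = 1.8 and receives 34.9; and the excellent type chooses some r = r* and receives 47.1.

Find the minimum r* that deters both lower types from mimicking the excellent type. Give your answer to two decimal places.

4.15

Good type (on-path payoff 34.9 − 5.2×1.8 = 25.54) won't mimic when 25.54 ≥ 47.1 − 5.2·r*, i.e. r* ≥ 4.15.
Mediocre type (on-path payoff 23.1) won't mimic when 23.1 ≥ 47.1 − 11.0·r*, i.e. r* ≥ 2.18.
Both must hold, so r* = max(2.18, 4.15) = 4.15. The good type's constraint binds.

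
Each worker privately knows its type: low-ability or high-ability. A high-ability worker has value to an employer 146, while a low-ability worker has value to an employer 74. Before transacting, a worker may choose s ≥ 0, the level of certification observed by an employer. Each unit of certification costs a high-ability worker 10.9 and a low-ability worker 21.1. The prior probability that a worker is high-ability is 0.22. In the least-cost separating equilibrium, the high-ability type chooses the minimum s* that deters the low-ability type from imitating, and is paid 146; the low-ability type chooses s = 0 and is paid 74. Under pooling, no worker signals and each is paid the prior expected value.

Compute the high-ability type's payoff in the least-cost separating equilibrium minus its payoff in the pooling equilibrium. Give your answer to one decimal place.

Least-cost separating signal: s* solves 74 = 146 − 21.1·s*, so s* = (146 − 74)/21.1 ≈ 3.4123.
High-ability type's separating payoff: 146 − 10.9 × s* = 146 − 10.9 × (146 − 74)/21.1 = 146 − 784.8/21.1 ≈ 108.806.
Pooling payoff: 0.22 × 146 + 0.78 × 74 = 89.84.
Difference: 108.806 − 89.84 = 18.966, i.e. 19.0 to one decimal place.
The high-ability type prefers to separate.

19.0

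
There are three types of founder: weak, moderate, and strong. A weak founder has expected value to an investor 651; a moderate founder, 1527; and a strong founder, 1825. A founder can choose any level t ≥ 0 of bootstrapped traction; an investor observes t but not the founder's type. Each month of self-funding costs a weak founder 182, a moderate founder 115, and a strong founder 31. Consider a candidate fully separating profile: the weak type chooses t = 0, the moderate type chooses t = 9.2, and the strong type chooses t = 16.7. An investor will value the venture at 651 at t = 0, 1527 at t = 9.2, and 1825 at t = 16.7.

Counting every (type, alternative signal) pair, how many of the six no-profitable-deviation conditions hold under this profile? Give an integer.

5

Strong (own payoff 1825 − 31×16.7 = 1307.3): to t=0 gives 651 → no gain ✓; to t=9.2 gives 1527 − 31×9.2 = 1241.8 → no gain ✓.
Weak (own payoff 651): to t=9.2 gives 1527 − 182×9.2 = -147.4 → no gain ✓; to t=16.7 gives 1825 − 182×16.7 = -1214.4 → no gain ✓.
Moderate (own payoff 1527 − 115×9.2 = 469): to t=0 gives 651 → profitable ✗; to t=16.7 gives 1825 − 115×16.7 = -95.5 → no gain ✓.
5 of the 6 constraints hold; not an equilibrium.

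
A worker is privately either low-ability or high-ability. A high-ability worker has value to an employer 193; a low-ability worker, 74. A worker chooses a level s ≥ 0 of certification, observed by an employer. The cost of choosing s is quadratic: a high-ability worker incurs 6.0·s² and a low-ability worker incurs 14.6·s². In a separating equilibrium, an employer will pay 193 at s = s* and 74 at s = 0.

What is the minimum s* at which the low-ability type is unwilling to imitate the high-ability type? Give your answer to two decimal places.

2.85

The low-ability type at s = 0 receives 74; imitating at s* yields 193 − 14.6·s*².
Indifference: 74 = 193 − 14.6·s*², so s*² = (193 − 74) / 14.6 ≈ 8.1507.
s* = √8.1507 ≈ 2.85.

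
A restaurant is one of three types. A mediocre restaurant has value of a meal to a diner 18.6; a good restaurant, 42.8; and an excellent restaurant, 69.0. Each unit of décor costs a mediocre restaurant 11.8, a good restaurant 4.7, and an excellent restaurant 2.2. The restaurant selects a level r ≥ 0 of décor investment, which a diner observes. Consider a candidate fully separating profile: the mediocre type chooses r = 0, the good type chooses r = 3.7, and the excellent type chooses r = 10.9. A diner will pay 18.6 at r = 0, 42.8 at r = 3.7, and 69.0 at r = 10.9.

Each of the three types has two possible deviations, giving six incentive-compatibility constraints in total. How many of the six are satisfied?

6

Mediocre (own payoff 18.6): to r=3.7 gives 42.8 − 11.8×3.7 = -0.86 → no gain ✓; to r=10.9 gives 69.0 − 11.8×10.9 = -59.62 → no gain ✓.
Excellent (own payoff 69.0 − 2.2×10.9 = 45.02): to r=0 gives 18.6 → no gain ✓; to r=3.7 gives 42.8 − 2.2×3.7 = 34.66 → no gain ✓.
Good (own payoff 42.8 − 4.7×3.7 = 25.41): to r=0 gives 18.6 → no gain ✓; to r=10.9 gives 69.0 − 4.7×10.9 = 17.77 → no gain ✓.
6 of the 6 constraints hold; this profile is a separating equilibrium.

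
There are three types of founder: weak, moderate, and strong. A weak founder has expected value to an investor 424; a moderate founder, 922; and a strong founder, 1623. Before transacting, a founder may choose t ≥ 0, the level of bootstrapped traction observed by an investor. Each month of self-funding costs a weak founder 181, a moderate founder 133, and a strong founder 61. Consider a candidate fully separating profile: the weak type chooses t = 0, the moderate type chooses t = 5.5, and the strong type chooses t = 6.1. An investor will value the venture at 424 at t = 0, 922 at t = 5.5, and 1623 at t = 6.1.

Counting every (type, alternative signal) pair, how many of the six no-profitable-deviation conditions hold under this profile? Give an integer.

3

Moderate (own payoff 922 − 133×5.5 = 190.5): to t=0 gives 424 → profitable ✗; to t=6.1 gives 1623 − 133×6.1 = 811.7 → profitable ✗.
Weak (own payoff 424): to t=5.5 gives 922 − 181×5.5 = -73.5 → no gain ✓; to t=6.1 gives 1623 − 181×6.1 = 518.9 → profitable ✗.
Strong (own payoff 1623 − 61×6.1 = 1250.9): to t=0 gives 424 → no gain ✓; to t=5.5 gives 922 − 61×5.5 = 586.5 → no gain ✓.
3 of the 6 constraints hold; not an equilibrium.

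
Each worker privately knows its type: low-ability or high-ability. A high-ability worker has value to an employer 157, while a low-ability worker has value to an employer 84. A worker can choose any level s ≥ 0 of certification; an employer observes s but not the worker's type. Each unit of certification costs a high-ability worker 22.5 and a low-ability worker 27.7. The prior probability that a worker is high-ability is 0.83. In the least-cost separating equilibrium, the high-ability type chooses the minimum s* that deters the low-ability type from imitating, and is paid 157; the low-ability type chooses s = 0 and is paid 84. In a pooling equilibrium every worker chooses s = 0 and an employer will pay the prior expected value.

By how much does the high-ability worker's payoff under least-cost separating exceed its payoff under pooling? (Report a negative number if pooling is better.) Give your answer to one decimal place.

Least-cost separating signal: s* solves 84 = 157 − 27.7·s*, so s* = (157 − 84)/27.7 ≈ 2.6354.
High-ability type's separating payoff: 157 − 22.5 × s* = 157 − 22.5 × (157 − 84)/27.7 = 157 − 1642.5/27.7 ≈ 97.704.
Pooling payoff: 0.83 × 157 + 0.17 × 84 = 144.59.
Difference: 97.704 − 144.59 = -46.886, i.e. -46.9 to one decimal place.
The high-ability type would prefer the pooling outcome.

-46.9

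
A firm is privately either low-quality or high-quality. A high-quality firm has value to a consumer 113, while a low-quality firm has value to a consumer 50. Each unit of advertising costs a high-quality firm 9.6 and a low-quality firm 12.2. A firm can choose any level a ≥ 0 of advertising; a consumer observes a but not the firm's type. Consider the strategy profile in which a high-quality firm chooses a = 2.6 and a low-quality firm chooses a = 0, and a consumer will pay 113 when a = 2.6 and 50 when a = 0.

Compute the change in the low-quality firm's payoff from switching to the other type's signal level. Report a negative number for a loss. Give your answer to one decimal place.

Playing a = 0 the low-quality firm receives 50.
Deviating to a = 2.6 brings payment 113 at cost 12.2 × 2.6 = 31.72, netting 81.28.
Gain from deviating: 81.28 − 50 = 31.28, i.e. 31.3 to one decimal place.
The gain is positive, so the low-quality type's incentive-compatibility constraint is violated — this profile is not a separating equilibrium.

31.3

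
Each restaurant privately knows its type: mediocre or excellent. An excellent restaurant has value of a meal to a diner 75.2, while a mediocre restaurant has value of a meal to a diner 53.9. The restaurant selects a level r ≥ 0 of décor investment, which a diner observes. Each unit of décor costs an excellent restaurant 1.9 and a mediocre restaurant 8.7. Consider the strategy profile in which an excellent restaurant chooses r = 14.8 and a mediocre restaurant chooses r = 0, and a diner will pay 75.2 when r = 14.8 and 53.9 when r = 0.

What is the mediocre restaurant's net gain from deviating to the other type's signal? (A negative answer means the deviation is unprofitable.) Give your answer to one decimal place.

Playing r = 0 the mediocre restaurant receives 53.9.
Deviating to r = 14.8 brings payment 75.2 at cost 8.7 × 14.8 = 128.76, netting -53.56.
Gain from deviating: -53.56 − 53.9 = -107.46, i.e. -107.5 to one decimal place.
The gain is negative, so the mediocre type's incentive-compatibility constraint is satisfied.

-107.5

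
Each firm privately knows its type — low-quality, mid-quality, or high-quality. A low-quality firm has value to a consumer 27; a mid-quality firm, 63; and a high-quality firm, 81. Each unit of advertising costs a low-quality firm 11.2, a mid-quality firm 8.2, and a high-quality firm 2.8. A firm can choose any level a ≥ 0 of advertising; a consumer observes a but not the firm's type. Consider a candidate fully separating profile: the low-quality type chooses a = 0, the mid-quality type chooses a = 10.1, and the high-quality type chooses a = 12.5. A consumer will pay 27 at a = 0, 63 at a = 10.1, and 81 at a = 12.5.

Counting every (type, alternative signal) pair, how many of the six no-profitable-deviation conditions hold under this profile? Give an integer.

Mid-quality (own payoff 63 − 8.2×10.1 = -19.82): to a=0 gives 27 → profitable ✗; to a=12.5 gives 81 − 8.2×12.5 = -21.5 → no gain ✓.
Low-quality (own payoff 27): to a=10.1 gives 63 − 11.2×10.1 = -50.12 → no gain ✓; to a=12.5 gives 81 − 11.2×12.5 = -59 → no gain ✓.
High-quality (own payoff 81 − 2.8×12.5 = 46): to a=0 gives 27 → no gain ✓; to a=10.1 gives 63 − 2.8×10.1 = 34.72 → no gain ✓.
5 of the 6 constraints hold; not an equilibrium.

5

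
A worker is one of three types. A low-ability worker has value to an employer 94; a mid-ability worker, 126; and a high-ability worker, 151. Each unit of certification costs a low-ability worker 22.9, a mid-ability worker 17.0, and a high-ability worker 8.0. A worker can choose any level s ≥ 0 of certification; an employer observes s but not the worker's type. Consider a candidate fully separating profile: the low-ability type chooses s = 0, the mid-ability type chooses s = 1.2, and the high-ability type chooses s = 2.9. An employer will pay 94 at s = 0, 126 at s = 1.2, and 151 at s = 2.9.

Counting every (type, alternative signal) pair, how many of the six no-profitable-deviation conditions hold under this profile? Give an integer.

Mid-ability (own payoff 126 − 17.0×1.2 = 105.6): to s=0 gives 94 → no gain ✓; to s=2.9 gives 151 − 17.0×2.9 = 101.7 → no gain ✓.
High-ability (own payoff 151 − 8.0×2.9 = 127.8): to s=0 gives 94 → no gain ✓; to s=1.2 gives 126 − 8.0×1.2 = 116.4 → no gain ✓.
Low-ability (own payoff 94): to s=1.2 gives 126 − 22.9×1.2 = 98.52 → profitable ✗; to s=2.9 gives 151 − 22.9×2.9 = 84.59 → no gain ✓.
5 of the 6 constraints hold; not an equilibrium.

5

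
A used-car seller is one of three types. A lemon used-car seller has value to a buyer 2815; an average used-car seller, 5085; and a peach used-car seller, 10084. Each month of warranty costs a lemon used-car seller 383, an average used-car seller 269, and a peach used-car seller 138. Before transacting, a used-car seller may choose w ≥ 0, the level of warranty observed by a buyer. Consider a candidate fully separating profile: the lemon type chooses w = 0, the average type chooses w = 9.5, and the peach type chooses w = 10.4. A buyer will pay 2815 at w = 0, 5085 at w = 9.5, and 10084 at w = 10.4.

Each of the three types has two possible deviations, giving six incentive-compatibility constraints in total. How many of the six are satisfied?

3

Peach (own payoff 10084 − 138×10.4 = 8648.8): to w=0 gives 2815 → no gain ✓; to w=9.5 gives 5085 − 138×9.5 = 3774 → no gain ✓.
Average (own payoff 5085 − 269×9.5 = 2529.5): to w=0 gives 2815 → profitable ✗; to w=10.4 gives 10084 − 269×10.4 = 7286.4 → profitable ✗.
Lemon (own payoff 2815): to w=9.5 gives 5085 − 383×9.5 = 1446.5 → no gain ✓; to w=10.4 gives 10084 − 383×10.4 = 6100.8 → profitable ✗.
3 of the 6 constraints hold; not an equilibrium.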